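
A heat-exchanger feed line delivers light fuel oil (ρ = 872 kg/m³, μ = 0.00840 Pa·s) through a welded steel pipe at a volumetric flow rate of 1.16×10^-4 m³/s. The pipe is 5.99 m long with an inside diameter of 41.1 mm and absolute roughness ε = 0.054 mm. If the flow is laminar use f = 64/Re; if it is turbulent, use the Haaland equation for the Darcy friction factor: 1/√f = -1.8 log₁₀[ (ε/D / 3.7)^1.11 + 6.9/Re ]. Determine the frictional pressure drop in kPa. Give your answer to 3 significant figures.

ΔP ≈ 0.0833 kPa

Cross-sectional area A = πD²/4 = π(0.0411)²/4 = 0.001327 m²; mean velocity V = Q/A = 0.000116/0.001327 = 0.08743 m/s.
Reynolds number Re = ρVD/μ = 872 · 0.08743 · 0.0411 / 0.0084 = 373.
Re < 2300 → laminar flow, so f = 64/Re = 64/373 = 0.1716 (the turbulent correlation is not needed).
Darcy-Weisbach: ΔP = f(L/D)(ρV²/2) = 0.1716·(5.99/0.0411)·(872·0.08743²/2) = 0.1716·145.7·3.333 = 83.34 Pa.
ΔP = 83.34 Pa = 0.0833 kPa.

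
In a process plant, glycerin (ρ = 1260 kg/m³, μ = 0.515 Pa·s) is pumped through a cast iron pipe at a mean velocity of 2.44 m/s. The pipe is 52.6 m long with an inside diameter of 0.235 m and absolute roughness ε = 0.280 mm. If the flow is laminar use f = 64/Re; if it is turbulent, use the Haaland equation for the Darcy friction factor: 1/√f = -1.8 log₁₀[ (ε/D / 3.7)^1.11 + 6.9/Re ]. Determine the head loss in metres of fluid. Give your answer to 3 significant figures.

h_f ≈ 3.10 m

Reynolds number Re = ρVD/μ = 1260 · 2.44 · 0.235 / 0.515 = 1403.
Re < 2300 → laminar flow, so f = 64/Re = 64/1403 = 0.04562 (the turbulent correlation is not needed).
Darcy-Weisbach: ΔP = f(L/D)(ρV²/2) = 0.04562·(52.6/0.235)·(1260·2.44²/2) = 0.04562·223.8·3751 = 3.83e+04 Pa.
Head loss h_f = ΔP/(ρg) = 3.83e+04/(1260·9.81) = 3.10 m.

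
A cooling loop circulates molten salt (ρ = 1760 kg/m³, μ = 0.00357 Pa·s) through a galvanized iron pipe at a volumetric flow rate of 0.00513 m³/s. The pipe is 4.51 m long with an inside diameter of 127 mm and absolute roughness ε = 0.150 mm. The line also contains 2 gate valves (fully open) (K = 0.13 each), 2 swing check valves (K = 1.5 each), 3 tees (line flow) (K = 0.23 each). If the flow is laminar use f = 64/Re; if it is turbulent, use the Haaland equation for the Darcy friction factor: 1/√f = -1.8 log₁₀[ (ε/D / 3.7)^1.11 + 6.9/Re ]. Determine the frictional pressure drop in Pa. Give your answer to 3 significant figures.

Cross-sectional area A = πD²/4 = π(0.127)²/4 = 0.01267 m²; mean velocity V = Q/A = 0.00513/0.01267 = 0.405 m/s.
Reynolds number Re = ρVD/μ = 1760 · 0.405 · 0.127 / 0.00357 = 2.536e+04.
Re > 4000 → turbulent. Relative roughness ε/D = 0.00015/0.127 = 0.00118. Haaland: 1/√f = -1.8 log₁₀[(0.00118/3.7)^1.11 + 6.9/2.536e+04] = -1.8 log₁₀[0.000132 + 0.000272] = 6.109, so f = 0.0268.
Total minor-loss coefficient ΣK = 2·0.13 + 2·1.5 + 3·0.23 = 3.95.
ΔP = [f·L/D + ΣK]·(ρV²/2) = [0.0268·4.51/0.127 + 3.95]·(1760·0.405²/2) = [0.9516 + 3.95]·144.3 = 707.4 Pa.

ΔP ≈ 707 Pa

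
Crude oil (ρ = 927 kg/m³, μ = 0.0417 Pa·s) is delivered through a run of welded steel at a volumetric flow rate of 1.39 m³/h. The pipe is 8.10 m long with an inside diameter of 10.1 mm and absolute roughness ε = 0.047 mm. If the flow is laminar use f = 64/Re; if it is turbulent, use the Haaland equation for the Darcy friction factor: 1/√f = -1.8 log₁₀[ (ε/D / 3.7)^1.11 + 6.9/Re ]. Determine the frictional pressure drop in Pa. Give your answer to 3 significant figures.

Q = 1.39 m³/h = 1.39/3600 = 0.0003861 m³/s.
Cross-sectional area A = πD²/4 = π(0.0101)²/4 = 8.012e-05 m²; mean velocity V = Q/A = 0.0003861/8.012e-05 = 4.819 m/s.
Reynolds number Re = ρVD/μ = 927 · 4.819 · 0.0101 / 0.0417 = 1082.
Re < 2300 → laminar flow, so f = 64/Re = 64/1082 = 0.05915 (the turbulent correlation is not needed).
Darcy-Weisbach: ΔP = f(L/D)(ρV²/2) = 0.05915·(8.1/0.0101)·(927·4.819²/2) = 0.05915·802·1.076e+04 = 5.106e+05 Pa.

ΔP ≈ 511000 Pa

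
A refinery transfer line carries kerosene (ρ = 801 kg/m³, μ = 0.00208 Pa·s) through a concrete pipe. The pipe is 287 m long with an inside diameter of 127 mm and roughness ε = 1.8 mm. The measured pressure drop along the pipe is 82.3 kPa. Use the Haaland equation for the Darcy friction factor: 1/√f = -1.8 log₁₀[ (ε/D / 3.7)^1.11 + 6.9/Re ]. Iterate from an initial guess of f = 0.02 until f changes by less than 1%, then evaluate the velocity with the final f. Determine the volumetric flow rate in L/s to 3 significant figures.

Q ≈ 18.3 L/s

Rearranging Darcy-Weisbach: V = √(2·ΔP·D/(f·L·ρ)). With ε/D = 0.0018/0.127 = 0.0142, iterate starting from f = 0.02:
  f = 0.02 → V = √(2·8.23e+04·0.127/(0.02·287·801)) = 2.132 m/s; Re = ρVD/μ = 1.043e+05; f → 0.04333
  f = 0.04333 → V = 1.449 m/s; Re = 7.085e+04; f → 0.04353
Converged (Δf/f < 1%). With the final f = 0.04353: V = √(2·8.23e+04·0.127/(0.04353·287·801)) = 1.445 m/s.
Q = V·A = 1.445·(π/4·0.127²) = 0.01831 m³/s = 18.3 L/s.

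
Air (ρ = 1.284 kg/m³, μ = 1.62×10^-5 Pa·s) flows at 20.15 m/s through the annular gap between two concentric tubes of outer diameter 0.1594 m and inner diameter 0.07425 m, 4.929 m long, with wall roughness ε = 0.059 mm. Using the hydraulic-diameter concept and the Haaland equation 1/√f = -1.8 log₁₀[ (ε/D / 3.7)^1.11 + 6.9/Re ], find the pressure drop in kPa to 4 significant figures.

ΔP ≈ 0.3049 kPa

Hydraulic diameter D_h = 4A/P = D_o - D_i = 0.1594 - 0.07425 = 0.08515 m.
Re = ρVD_h/μ = 1.284·20.15·0.08515/1.62e-05 = 1.36e+05.
ε/D_h = 5.9e-05/0.08515 = 0.000693; Haaland gives 1/√f = -1.8 log₁₀[7.29e-05+5.07e-05] = 7.034, so f = 0.02021.
ΔP = f(L/D_h)(ρV²/2) = 0.02021·4.929/0.08515·260.7 = 304.9 Pa.
ΔP = 0.3049 kPa.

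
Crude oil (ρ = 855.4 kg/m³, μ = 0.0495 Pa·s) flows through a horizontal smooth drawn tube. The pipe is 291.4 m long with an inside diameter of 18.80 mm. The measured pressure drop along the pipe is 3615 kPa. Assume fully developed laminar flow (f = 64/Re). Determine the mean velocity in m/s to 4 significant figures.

For laminar flow, f = 64/Re with Re = ρVD/μ, so Darcy-Weisbach reduces to ΔP = 32μLV/D². Solving for V: V = ΔP·D²/(32μL) = 3.615e+06·(0.0188)²/(32·0.0495·291.4) = 2.768 m/s.
Check: Re = ρVD/μ = 855.4·2.768·0.0188/0.0495 = 899.3 < 2300, so the laminar assumption holds.

V ≈ 2.768 m/s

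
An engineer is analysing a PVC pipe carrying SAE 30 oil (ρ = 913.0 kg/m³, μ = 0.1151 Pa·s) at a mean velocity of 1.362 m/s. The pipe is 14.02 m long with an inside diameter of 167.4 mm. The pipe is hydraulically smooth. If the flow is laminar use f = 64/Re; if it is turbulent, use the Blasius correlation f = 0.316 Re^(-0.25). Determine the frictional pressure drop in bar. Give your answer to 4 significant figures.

Reynolds number Re = ρVD/μ = 913 · 1.362 · 0.1674 / 0.115 = 1809.
Re < 2300 → laminar flow, so f = 64/Re = 64/1809 = 0.03539 (the turbulent correlation is not needed).
Darcy-Weisbach: ΔP = f(L/D)(ρV²/2) = 0.03539·(14.02/0.1674)·(913·1.362²/2) = 0.03539·83.75·846.8 = 2510 Pa.
ΔP = 2510 Pa = 0.02510 bar.

ΔP ≈ 0.02510 bar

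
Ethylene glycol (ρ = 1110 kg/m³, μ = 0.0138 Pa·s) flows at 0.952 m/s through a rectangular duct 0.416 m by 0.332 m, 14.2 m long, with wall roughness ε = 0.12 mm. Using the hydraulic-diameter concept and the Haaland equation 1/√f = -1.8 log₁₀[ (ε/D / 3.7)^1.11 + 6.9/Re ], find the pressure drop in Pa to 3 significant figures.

Hydraulic diameter D_h = 4A/P = 4·(0.416·0.332)/(2·(0.416+0.332)) = 0.5524/1.496 = 0.3693 m.
Re = ρVD_h/μ = 1110·0.952·0.3693/0.0138 = 2.828e+04.
ε/D_h = 0.00012/0.3693 = 0.000325; Haaland gives 1/√f = -1.8 log₁₀[3.14e-05+0.000244] = 6.408, so f = 0.02435.
ΔP = f(L/D_h)(ρV²/2) = 0.02435·14.2/0.3693·503 = 471 Pa.

ΔP ≈ 471 Pa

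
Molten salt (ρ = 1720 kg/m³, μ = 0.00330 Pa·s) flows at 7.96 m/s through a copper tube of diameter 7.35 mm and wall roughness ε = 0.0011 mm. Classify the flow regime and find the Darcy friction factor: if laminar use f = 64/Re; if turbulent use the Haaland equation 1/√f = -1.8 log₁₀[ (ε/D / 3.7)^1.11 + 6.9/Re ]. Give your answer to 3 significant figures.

f ≈ 0.0235

Re = ρVD/μ = 1720·7.96·0.00735/0.0033 = 3.049e+04.
Re > 4000 → turbulent. ε/D = 1.1e-06/0.00735 = 0.00015; Haaland: 1/√f = -1.8 log₁₀[1.33e-05 + 0.000226] = 6.517, so f = 0.02355.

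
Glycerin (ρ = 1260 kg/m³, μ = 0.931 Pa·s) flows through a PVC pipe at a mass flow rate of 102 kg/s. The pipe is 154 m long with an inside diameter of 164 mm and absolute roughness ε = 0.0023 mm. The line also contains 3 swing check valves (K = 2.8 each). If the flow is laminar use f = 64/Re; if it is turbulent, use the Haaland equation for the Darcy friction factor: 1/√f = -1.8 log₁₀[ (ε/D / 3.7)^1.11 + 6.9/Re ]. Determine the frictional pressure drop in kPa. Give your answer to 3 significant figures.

A = πD²/4 = π(0.164)²/4 = 0.02112 m²; mean velocity V = ṁ/(ρA) = 102/(1260 · 0.02112) = 3.832 m/s.
Reynolds number Re = ρVD/μ = 1260 · 3.832 · 0.164 / 0.931 = 850.6.
Re < 2300 → laminar flow, so f = 64/Re = 64/850.6 = 0.07524 (the turbulent correlation is not needed).
Total minor-loss coefficient ΣK = 3·2.8 = 8.4.
ΔP = [f·L/D + ΣK]·(ρV²/2) = [0.07524·154/0.164 + 8.4]·(1260·3.832²/2) = [70.65 + 8.4]·9252 = 7.314e+05 Pa.
ΔP = 7.314e+05 Pa = 731 kPa.

ΔP ≈ 731 kPa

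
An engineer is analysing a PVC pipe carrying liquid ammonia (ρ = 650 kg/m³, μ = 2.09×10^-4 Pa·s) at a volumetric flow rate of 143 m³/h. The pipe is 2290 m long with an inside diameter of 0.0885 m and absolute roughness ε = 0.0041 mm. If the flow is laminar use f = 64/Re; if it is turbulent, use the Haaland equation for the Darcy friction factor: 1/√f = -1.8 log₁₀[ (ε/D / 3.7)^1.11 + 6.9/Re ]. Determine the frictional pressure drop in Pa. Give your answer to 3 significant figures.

Q = 143 m³/h = 143/3600 = 0.03972 m³/s.
Cross-sectional area A = πD²/4 = π(0.0885)²/4 = 0.006151 m²; mean velocity V = Q/A = 0.03972/0.006151 = 6.457 m/s.
Reynolds number Re = ρVD/μ = 650 · 6.457 · 0.0885 / 0.000209 = 1.777e+06.
Re > 4000 → turbulent. Relative roughness ε/D = 4.1e-06/0.0885 = 4.63e-05. Haaland: 1/√f = -1.8 log₁₀[(4.63e-05/3.7)^1.11 + 6.9/1.777e+06] = -1.8 log₁₀[3.62e-06 + 3.88e-06] = 9.225, so f = 0.01175.
Darcy-Weisbach: ΔP = f(L/D)(ρV²/2) = 0.01175·(2290/0.0885)·(650·6.457²/2) = 0.01175·2.588e+04·1.355e+04 = 4.121e+06 Pa.

ΔP ≈ 4.12×10^6 Pa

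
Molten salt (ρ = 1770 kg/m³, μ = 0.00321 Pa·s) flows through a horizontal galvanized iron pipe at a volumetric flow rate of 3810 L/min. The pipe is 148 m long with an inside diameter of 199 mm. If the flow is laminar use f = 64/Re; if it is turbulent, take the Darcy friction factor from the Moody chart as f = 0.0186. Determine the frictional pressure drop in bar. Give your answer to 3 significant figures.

Q = 3810 L/min = 3810/60000 = 0.0635 m³/s.
Cross-sectional area A = πD²/4 = π(0.199)²/4 = 0.0311 m²; mean velocity V = Q/A = 0.0635/0.0311 = 2.042 m/s.
Reynolds number Re = ρVD/μ = 1770 · 2.042 · 0.199 / 0.00321 = 2.24e+05.
Re > 4000 → turbulent; use the Moody-chart value f = 0.0186.
Darcy-Weisbach: ΔP = f(L/D)(ρV²/2) = 0.0186·(148/0.199)·(1770·2.042²/2) = 0.0186·743.7·3689 = 5.103e+04 Pa.
ΔP = 5.103e+04 Pa = 0.510 bar.

ΔP ≈ 0.510 bar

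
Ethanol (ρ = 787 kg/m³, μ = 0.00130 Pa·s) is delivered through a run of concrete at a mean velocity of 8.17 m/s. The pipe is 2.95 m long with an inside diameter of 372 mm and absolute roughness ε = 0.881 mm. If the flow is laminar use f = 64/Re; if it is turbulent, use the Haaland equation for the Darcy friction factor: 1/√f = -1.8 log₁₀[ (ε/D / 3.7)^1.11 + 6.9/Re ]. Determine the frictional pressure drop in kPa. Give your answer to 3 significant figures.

ΔP ≈ 5.13 kPa

Reynolds number Re = ρVD/μ = 787 · 8.17 · 0.372 / 0.0013 = 1.84e+06.
Re > 4000 → turbulent. Relative roughness ε/D = 0.000881/0.372 = 0.00237. Haaland: 1/√f = -1.8 log₁₀[(0.00237/3.7)^1.11 + 6.9/1.84e+06] = -1.8 log₁₀[0.000285 + 3.75e-06] = 6.371, so f = 0.02464.
Darcy-Weisbach: ΔP = f(L/D)(ρV²/2) = 0.02464·(2.95/0.372)·(787·8.17²/2) = 0.02464·7.93·2.627e+04 = 5132 Pa.
ΔP = 5132 Pa = 5.13 kPa.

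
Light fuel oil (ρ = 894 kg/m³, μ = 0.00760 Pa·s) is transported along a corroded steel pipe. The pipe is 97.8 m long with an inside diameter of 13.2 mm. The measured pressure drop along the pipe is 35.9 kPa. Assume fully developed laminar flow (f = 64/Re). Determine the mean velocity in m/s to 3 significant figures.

For laminar flow, f = 64/Re with Re = ρVD/μ, so Darcy-Weisbach reduces to ΔP = 32μLV/D². Solving for V: V = ΔP·D²/(32μL) = 3.59e+04·(0.0132)²/(32·0.0076·97.8) = 0.263 m/s.
Check: Re = ρVD/μ = 894·0.263·0.0132/0.0076 = 408.4 < 2300, so the laminar assumption holds.

V ≈ 0.263 m/s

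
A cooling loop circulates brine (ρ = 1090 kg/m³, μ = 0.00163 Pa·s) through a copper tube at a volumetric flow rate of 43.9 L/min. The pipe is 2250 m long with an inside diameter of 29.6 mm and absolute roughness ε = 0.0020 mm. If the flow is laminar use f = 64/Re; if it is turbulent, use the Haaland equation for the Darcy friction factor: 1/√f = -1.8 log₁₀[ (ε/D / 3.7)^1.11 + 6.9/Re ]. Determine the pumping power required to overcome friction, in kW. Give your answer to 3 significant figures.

Q = 43.9 L/min = 43.9/60000 = 0.0007317 m³/s.
Cross-sectional area A = πD²/4 = π(0.0296)²/4 = 0.0006881 m²; mean velocity V = Q/A = 0.0007317/0.0006881 = 1.063 m/s.
Reynolds number Re = ρVD/μ = 1090 · 1.063 · 0.0296 / 0.00163 = 2.105e+04.
Re > 4000 → turbulent. Relative roughness ε/D = 2e-06/0.0296 = 6.76e-05. Haaland: 1/√f = -1.8 log₁₀[(6.76e-05/3.7)^1.11 + 6.9/2.105e+04] = -1.8 log₁₀[5.5e-06 + 0.000328] = 6.259, so f = 0.02553.
Darcy-Weisbach: ΔP = f(L/D)(ρV²/2) = 0.02553·(2250/0.0296)·(1090·1.063²/2) = 0.02553·7.601e+04·616.1 = 1.196e+06 Pa.
Pumping power P = QΔP = 0.0007317·1.196e+06 = 874.8 W = 0.875 kW.

P ≈ 0.875 kW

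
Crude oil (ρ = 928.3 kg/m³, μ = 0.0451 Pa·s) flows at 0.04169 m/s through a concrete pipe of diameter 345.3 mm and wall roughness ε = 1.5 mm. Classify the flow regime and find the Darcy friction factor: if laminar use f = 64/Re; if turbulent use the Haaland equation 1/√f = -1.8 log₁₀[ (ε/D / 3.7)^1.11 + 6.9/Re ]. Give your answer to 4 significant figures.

Re = ρVD/μ = 928.3·0.04169·0.3453/0.0451 = 296.3.
Re < 2300 → laminar, so f = 64/Re = 0.216 (roughness is irrelevant in laminar flow).

f ≈ 0.2160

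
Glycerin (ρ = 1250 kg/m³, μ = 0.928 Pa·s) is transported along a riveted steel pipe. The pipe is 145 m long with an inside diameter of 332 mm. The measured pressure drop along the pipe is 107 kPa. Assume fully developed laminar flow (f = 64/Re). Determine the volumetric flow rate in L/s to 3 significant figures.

For laminar flow, f = 64/Re with Re = ρVD/μ, so Darcy-Weisbach reduces to ΔP = 32μLV/D². Solving for V: V = ΔP·D²/(32μL) = 1.07e+05·(0.332)²/(32·0.928·145) = 2.739 m/s.
Check: Re = ρVD/μ = 1250·2.739·0.332/0.928 = 1225 < 2300, so the laminar assumption holds.
Q = V·A = 2.739·(π/4·0.332²) = 0.2371 m³/s = 237 L/s.

Q ≈ 237 L/s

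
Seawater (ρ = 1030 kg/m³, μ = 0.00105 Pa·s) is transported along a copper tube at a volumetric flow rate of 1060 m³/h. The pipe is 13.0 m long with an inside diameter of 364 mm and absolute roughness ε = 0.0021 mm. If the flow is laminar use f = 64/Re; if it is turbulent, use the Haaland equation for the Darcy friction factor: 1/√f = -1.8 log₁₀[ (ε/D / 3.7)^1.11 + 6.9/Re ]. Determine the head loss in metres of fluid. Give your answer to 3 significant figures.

h_f ≈ 0.170 m

Q = 1060 m³/h = 1060/3600 = 0.2944 m³/s.
Cross-sectional area A = πD²/4 = π(0.364)²/4 = 0.1041 m²; mean velocity V = Q/A = 0.2944/0.1041 = 2.83 m/s.
Reynolds number Re = ρVD/μ = 1030 · 2.83 · 0.364 / 0.00105 = 1.01e+06.
Re > 4000 → turbulent. Relative roughness ε/D = 2.1e-06/0.364 = 5.77e-06. Haaland: 1/√f = -1.8 log₁₀[(5.77e-06/3.7)^1.11 + 6.9/1.01e+06] = -1.8 log₁₀[3.58e-07 + 6.83e-06] = 9.258, so f = 0.01167.
Darcy-Weisbach: ΔP = f(L/D)(ρV²/2) = 0.01167·(13/0.364)·(1030·2.83²/2) = 0.01167·35.71·4123 = 1718 Pa.
Head loss h_f = ΔP/(ρg) = 1718/(1030·9.81) = 0.170 m.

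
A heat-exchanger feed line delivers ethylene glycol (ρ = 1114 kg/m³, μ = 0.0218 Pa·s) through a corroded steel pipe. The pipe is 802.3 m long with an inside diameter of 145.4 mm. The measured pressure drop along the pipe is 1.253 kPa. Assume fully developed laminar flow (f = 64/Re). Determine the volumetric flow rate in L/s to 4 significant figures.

For laminar flow, f = 64/Re with Re = ρVD/μ, so Darcy-Weisbach reduces to ΔP = 32μLV/D². Solving for V: V = ΔP·D²/(32μL) = 1253·(0.1454)²/(32·0.0218·802.3) = 0.04733 m/s.
Check: Re = ρVD/μ = 1114·0.04733·0.1454/0.0218 = 351.7 < 2300, so the laminar assumption holds.
Q = V·A = 0.04733·(π/4·0.1454²) = 0.0007859 m³/s = 0.7859 L/s.

Q ≈ 0.7859 L/s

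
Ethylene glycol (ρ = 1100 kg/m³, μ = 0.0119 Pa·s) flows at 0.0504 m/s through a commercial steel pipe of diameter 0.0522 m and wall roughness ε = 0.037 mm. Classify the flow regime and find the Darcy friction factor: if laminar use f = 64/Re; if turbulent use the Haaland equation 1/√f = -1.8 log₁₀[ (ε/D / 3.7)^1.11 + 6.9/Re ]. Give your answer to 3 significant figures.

Re = ρVD/μ = 1100·0.0504·0.0522/0.0119 = 243.2.
Re < 2300 → laminar, so f = 64/Re = 0.2632 (roughness is irrelevant in laminar flow).

f ≈ 0.263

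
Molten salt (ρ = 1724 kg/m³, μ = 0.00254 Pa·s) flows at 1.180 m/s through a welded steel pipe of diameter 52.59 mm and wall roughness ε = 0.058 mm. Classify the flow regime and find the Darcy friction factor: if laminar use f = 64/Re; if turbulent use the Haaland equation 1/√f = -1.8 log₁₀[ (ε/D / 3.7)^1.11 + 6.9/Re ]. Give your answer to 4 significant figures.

f ≈ 0.02458

Re = ρVD/μ = 1724·1.18·0.05259/0.00254 = 4.212e+04.
Re > 4000 → turbulent. ε/D = 5.8e-05/0.05259 = 0.0011; Haaland: 1/√f = -1.8 log₁₀[0.000122 + 0.000164] = 6.379, so f = 0.02458.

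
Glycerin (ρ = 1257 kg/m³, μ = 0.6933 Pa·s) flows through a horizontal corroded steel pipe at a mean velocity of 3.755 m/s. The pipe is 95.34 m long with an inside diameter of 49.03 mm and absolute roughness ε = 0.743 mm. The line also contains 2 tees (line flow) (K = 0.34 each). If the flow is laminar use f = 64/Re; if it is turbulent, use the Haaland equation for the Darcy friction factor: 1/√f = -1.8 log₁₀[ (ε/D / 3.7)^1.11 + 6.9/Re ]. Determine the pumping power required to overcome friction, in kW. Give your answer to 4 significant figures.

Reynolds number Re = ρVD/μ = 1257 · 3.755 · 0.04903 / 0.693 = 333.8.
Re < 2300 → laminar flow, so f = 64/Re = 64/333.8 = 0.1917 (the turbulent correlation is not needed).
Total minor-loss coefficient ΣK = 2·0.34 = 0.68.
ΔP = [f·L/D + ΣK]·(ρV²/2) = [0.1917·95.34/0.04903 + 0.68]·(1257·3.755²/2) = [372.8 + 0.68]·8862 = 3.31e+06 Pa.
Q = V·A = 3.755·0.001888 = 0.00709 m³/s.
Pumping power P = QΔP = 0.00709·3.31e+06 = 23466 W = 23.47 kW.

P ≈ 23.47 kW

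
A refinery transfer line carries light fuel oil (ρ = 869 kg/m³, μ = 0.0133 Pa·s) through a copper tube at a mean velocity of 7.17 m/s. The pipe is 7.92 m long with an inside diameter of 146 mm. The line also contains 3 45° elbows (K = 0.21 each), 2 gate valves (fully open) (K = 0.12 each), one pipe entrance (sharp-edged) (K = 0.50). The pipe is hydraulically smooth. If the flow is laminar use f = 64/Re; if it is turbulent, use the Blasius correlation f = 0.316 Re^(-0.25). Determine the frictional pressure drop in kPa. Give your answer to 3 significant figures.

ΔP ≈ 54.3 kPa

Reynolds number Re = ρVD/μ = 869 · 7.17 · 0.146 / 0.0133 = 6.84e+04.
Re > 4000 → turbulent. Smooth-pipe (Blasius): f = 0.316 Re^(-0.25) = 0.316/(6.84e+04)^0.25 = 0.01954.
Total minor-loss coefficient ΣK = 3·0.21 + 2·0.12 + 1·0.5 = 1.37.
ΔP = [f·L/D + ΣK]·(ρV²/2) = [0.01954·7.92/0.146 + 1.37]·(869·7.17²/2) = [1.06 + 1.37]·2.234e+04 = 5.428e+04 Pa.
ΔP = 5.428e+04 Pa = 54.3 kPa.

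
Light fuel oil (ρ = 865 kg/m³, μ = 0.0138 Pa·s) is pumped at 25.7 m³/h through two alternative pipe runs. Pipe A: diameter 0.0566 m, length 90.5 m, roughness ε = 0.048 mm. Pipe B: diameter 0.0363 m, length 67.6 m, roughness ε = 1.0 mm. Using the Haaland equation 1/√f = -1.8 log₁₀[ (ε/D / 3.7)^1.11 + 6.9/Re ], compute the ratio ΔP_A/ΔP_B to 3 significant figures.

ΔP_A/ΔP_B ≈ 0.0809

Pipe A: V = Q/A = 0.007139/0.002516 = 2.837 m/s; Re = 1.007e+04; ε/D = 0.000848; Haaland → f = 0.03192; ΔP_A = f(L/D)(ρV²/2) = 1.777e+05 Pa.
Pipe B: V = Q/A = 0.007139/0.001035 = 6.898 m/s; Re = 1.57e+04; ε/D = 0.0275; Haaland → f = 0.05733; ΔP_B = f(L/D)(ρV²/2) = 2.197e+06 Pa.
ΔP_A/ΔP_B = 1.777e+05/2.197e+06 = 0.0809.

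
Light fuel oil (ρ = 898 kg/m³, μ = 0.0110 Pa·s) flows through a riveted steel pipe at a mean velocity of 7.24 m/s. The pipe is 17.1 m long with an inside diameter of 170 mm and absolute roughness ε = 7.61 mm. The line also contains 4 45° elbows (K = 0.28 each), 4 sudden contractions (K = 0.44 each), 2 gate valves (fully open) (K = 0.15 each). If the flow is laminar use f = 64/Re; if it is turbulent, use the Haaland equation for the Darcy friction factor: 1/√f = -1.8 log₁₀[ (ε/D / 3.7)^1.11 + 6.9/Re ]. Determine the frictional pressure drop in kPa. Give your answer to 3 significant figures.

Reynolds number Re = ρVD/μ = 898 · 7.24 · 0.17 / 0.011 = 1.005e+05.
Re > 4000 → turbulent. Relative roughness ε/D = 0.00761/0.17 = 0.0448. Haaland: 1/√f = -1.8 log₁₀[(0.0448/3.7)^1.11 + 6.9/1.005e+05] = -1.8 log₁₀[0.00744 + 6.87e-05] = 3.824, so f = 0.0684.
Total minor-loss coefficient ΣK = 4·0.28 + 4·0.44 + 2·0.15 = 3.18.
ΔP = [f·L/D + ΣK]·(ρV²/2) = [0.0684·17.1/0.17 + 3.18]·(898·7.24²/2) = [6.881 + 3.18]·2.354e+04 = 2.368e+05 Pa.
ΔP = 2.368e+05 Pa = 237 kPa.

ΔP ≈ 237 kPa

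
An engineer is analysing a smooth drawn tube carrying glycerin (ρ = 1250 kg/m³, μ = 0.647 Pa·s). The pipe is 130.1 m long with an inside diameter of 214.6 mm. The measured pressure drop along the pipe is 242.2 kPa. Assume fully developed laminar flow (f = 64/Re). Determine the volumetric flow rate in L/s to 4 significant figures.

Q ≈ 149.8 L/s

For laminar flow, f = 64/Re with Re = ρVD/μ, so Darcy-Weisbach reduces to ΔP = 32μLV/D². Solving for V: V = ΔP·D²/(32μL) = 2.422e+05·(0.2146)²/(32·0.647·130.1) = 4.141 m/s.
Check: Re = ρVD/μ = 1250·4.141·0.2146/0.647 = 1717 < 2300, so the laminar assumption holds.
Q = V·A = 4.141·(π/4·0.2146²) = 0.1498 m³/s = 149.8 L/s.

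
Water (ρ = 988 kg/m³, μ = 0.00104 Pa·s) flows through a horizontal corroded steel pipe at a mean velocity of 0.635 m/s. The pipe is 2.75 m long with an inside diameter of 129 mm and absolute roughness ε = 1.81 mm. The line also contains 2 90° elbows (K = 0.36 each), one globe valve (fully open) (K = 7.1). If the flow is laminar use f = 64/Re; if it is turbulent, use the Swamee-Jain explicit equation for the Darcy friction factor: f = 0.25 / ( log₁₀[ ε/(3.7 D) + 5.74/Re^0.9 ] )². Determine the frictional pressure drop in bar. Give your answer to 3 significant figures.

Reynolds number Re = ρVD/μ = 988 · 0.635 · 0.129 / 0.00104 = 7.782e+04.
Re > 4000 → turbulent. Relative roughness ε/D = 0.00181/0.129 = 0.014. Swamee-Jain: f = 0.25/(log₁₀[0.014/3.7 + 5.74/7.782e+04^0.9])² = 0.25/(log₁₀[0.00379 + 0.000227])² = 0.25/(-2.396)² = 0.04355.
Total minor-loss coefficient ΣK = 2·0.36 + 1·7.1 = 7.82.
ΔP = [f·L/D + ΣK]·(ρV²/2) = [0.04355·2.75/0.129 + 7.82]·(988·0.635²/2) = [0.9285 + 7.82]·199.2 = 1743 Pa.
ΔP = 1743 Pa = 0.0174 bar.

ΔP ≈ 0.0174 bar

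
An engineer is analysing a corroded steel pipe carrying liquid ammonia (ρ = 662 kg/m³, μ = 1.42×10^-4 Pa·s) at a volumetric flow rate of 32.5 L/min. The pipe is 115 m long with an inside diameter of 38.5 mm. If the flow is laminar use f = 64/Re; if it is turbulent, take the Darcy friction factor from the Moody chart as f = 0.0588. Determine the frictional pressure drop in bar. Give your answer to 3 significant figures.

Q = 32.5 L/min = 32.5/60000 = 0.0005417 m³/s.
Cross-sectional area A = πD²/4 = π(0.0385)²/4 = 0.001164 m²; mean velocity V = Q/A = 0.0005417/0.001164 = 0.4653 m/s.
Reynolds number Re = ρVD/μ = 662 · 0.4653 · 0.0385 / 0.000142 = 8.351e+04.
Re > 4000 → turbulent; use the Moody-chart value f = 0.0588.
Darcy-Weisbach: ΔP = f(L/D)(ρV²/2) = 0.0588·(115/0.0385)·(662·0.4653²/2) = 0.0588·2987·71.66 = 1.259e+04 Pa.
ΔP = 1.259e+04 Pa = 0.126 bar.

ΔP ≈ 0.126 bar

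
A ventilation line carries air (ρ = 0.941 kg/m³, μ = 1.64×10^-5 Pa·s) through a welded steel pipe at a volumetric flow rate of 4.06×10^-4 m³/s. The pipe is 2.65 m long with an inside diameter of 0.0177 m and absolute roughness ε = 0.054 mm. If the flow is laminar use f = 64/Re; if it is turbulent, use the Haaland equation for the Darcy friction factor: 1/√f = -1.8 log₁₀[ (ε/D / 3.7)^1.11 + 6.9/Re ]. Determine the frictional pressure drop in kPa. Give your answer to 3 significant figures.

ΔP ≈ 0.00732 kPa

Cross-sectional area A = πD²/4 = π(0.0177)²/4 = 0.0002461 m²; mean velocity V = Q/A = 0.000406/0.0002461 = 1.65 m/s.
Reynolds number Re = ρVD/μ = 0.941 · 1.65 · 0.0177 / 1.64e-05 = 1676.
Re < 2300 → laminar flow, so f = 64/Re = 64/1676 = 0.03819 (the turbulent correlation is not needed).
Darcy-Weisbach: ΔP = f(L/D)(ρV²/2) = 0.03819·(2.65/0.0177)·(0.941·1.65²/2) = 0.03819·149.7·1.281 = 7.325 Pa.
ΔP = 7.325 Pa = 0.00732 kPa.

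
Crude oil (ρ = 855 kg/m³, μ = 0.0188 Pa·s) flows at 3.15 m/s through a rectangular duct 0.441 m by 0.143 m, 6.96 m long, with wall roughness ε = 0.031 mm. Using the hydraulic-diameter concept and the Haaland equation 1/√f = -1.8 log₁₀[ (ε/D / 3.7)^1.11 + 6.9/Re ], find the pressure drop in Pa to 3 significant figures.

Hydraulic diameter D_h = 4A/P = 4·(0.441·0.143)/(2·(0.441+0.143)) = 0.2523/1.168 = 0.216 m.
Re = ρVD_h/μ = 855·3.15·0.216/0.0188 = 3.094e+04.
ε/D_h = 3.1e-05/0.216 = 0.000144; Haaland gives 1/√f = -1.8 log₁₀[1.27e-05+0.000223] = 6.53, so f = 0.02345.
ΔP = f(L/D_h)(ρV²/2) = 0.02345·6.96/0.216·4242 = 3206 Pa.

ΔP ≈ 3210 Pa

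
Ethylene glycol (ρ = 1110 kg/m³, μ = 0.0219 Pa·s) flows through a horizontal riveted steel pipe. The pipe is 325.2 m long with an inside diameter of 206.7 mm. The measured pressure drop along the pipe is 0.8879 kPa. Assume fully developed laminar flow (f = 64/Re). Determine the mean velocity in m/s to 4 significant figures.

V ≈ 0.1665 m/s

For laminar flow, f = 64/Re with Re = ρVD/μ, so Darcy-Weisbach reduces to ΔP = 32μLV/D². Solving for V: V = ΔP·D²/(32μL) = 887.9·(0.2067)²/(32·0.0219·325.2) = 0.1665 m/s.
Check: Re = ρVD/μ = 1110·0.1665·0.2067/0.0219 = 1744 < 2300, so the laminar assumption holds.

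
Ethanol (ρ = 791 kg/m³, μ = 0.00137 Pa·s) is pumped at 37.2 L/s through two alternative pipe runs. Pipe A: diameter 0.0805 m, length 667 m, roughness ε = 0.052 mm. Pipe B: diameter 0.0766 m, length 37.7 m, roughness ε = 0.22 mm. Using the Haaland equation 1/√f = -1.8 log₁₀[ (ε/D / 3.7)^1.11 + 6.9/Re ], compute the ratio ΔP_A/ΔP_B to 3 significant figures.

ΔP_A/ΔP_B ≈ 9.86

Pipe A: V = Q/A = 0.0372/0.00509 = 7.309 m/s; Re = 3.397e+05; ε/D = 0.000646; Haaland → f = 0.01875; ΔP_A = f(L/D)(ρV²/2) = 3.283e+06 Pa.
Pipe B: V = Q/A = 0.0372/0.004608 = 8.072 m/s; Re = 3.57e+05; ε/D = 0.00287; Haaland → f = 0.02625; ΔP_B = f(L/D)(ρV²/2) = 3.33e+05 Pa.
ΔP_A/ΔP_B = 3.283e+06/3.33e+05 = 9.86.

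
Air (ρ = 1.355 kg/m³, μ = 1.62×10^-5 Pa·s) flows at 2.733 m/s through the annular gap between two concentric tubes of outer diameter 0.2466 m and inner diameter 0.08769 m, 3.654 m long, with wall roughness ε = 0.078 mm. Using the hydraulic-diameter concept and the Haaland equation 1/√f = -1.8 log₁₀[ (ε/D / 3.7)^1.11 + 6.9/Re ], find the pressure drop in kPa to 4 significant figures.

ΔP ≈ 0.002740 kPa

Hydraulic diameter D_h = 4A/P = D_o - D_i = 0.2466 - 0.08769 = 0.1589 m.
Re = ρVD_h/μ = 1.355·2.733·0.1589/1.62e-05 = 3.633e+04.
ε/D_h = 7.8e-05/0.1589 = 0.000491; Haaland gives 1/√f = -1.8 log₁₀[4.97e-05+0.00019] = 6.517, so f = 0.02355.
ΔP = f(L/D_h)(ρV²/2) = 0.02355·3.654/0.1589·5.06 = 2.74 Pa.
ΔP = 0.002740 kPa.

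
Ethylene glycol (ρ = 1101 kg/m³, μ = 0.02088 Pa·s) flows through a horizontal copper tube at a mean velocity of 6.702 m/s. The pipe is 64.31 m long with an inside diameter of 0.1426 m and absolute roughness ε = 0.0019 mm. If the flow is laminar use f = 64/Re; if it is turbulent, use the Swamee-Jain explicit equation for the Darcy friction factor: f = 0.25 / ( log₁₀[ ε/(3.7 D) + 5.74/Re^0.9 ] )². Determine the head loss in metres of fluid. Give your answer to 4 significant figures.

h_f ≈ 21.45 m

Reynolds number Re = ρVD/μ = 1101 · 6.702 · 0.1426 / 0.0209 = 5.039e+04.
Re > 4000 → turbulent. Relative roughness ε/D = 1.9e-06/0.1426 = 1.33e-05. Swamee-Jain: f = 0.25/(log₁₀[1.33e-05/3.7 + 5.74/5.039e+04^0.9])² = 0.25/(log₁₀[3.6e-06 + 0.000336])² = 0.25/(-3.469)² = 0.02078.
Darcy-Weisbach: ΔP = f(L/D)(ρV²/2) = 0.02078·(64.31/0.1426)·(1101·6.702²/2) = 0.02078·451·2.473e+04 = 2.317e+05 Pa.
Head loss h_f = ΔP/(ρg) = 2.317e+05/(1101·9.81) = 21.45 m.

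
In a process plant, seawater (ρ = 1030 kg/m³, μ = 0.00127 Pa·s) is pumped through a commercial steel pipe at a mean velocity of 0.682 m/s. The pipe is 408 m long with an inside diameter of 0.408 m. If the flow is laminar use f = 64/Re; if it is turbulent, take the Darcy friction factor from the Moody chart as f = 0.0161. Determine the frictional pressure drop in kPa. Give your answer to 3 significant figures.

Reynolds number Re = ρVD/μ = 1030 · 0.682 · 0.408 / 0.00127 = 2.257e+05.
Re > 4000 → turbulent; use the Moody-chart value f = 0.0161.
Darcy-Weisbach: ΔP = f(L/D)(ρV²/2) = 0.0161·(408/0.408)·(1030·0.682²/2) = 0.0161·1000·239.5 = 3857 Pa.
ΔP = 3857 Pa = 3.86 kPa.

ΔP ≈ 3.86 kPa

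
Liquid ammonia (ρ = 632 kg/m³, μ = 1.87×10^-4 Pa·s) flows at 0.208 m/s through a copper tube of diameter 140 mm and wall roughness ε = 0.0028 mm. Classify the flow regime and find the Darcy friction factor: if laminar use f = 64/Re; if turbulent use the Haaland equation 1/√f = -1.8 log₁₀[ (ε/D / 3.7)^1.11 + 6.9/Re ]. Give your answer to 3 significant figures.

f ≈ 0.0180

Re = ρVD/μ = 632·0.208·0.14/0.000187 = 9.842e+04.
Re > 4000 → turbulent. ε/D = 2.8e-06/0.14 = 2e-05; Haaland: 1/√f = -1.8 log₁₀[1.42e-06 + 7.01e-05] = 7.462, so f = 0.01796.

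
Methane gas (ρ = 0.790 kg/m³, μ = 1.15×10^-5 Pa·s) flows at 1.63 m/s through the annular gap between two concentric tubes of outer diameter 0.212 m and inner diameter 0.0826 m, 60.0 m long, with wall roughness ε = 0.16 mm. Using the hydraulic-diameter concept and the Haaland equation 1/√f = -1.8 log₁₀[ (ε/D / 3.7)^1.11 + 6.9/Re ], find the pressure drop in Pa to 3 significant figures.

Hydraulic diameter D_h = 4A/P = D_o - D_i = 0.212 - 0.0826 = 0.1294 m.
Re = ρVD_h/μ = 0.79·1.63·0.1294/1.15e-05 = 1.449e+04.
ε/D_h = 0.00016/0.1294 = 0.00124; Haaland gives 1/√f = -1.8 log₁₀[0.000139+0.000476] = 5.78, so f = 0.02993.
ΔP = f(L/D_h)(ρV²/2) = 0.02993·60/0.1294·1.049 = 14.56 Pa.

ΔP ≈ 14.6 Pa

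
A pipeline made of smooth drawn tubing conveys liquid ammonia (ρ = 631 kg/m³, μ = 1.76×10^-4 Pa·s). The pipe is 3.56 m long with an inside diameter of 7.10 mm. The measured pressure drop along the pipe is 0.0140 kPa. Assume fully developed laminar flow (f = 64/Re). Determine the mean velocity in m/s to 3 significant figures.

For laminar flow, f = 64/Re with Re = ρVD/μ, so Darcy-Weisbach reduces to ΔP = 32μLV/D². Solving for V: V = ΔP·D²/(32μL) = 14·(0.0071)²/(32·0.000176·3.56) = 0.0352 m/s.
Check: Re = ρVD/μ = 631·0.0352·0.0071/0.000176 = 896 < 2300, so the laminar assumption holds.

V ≈ 0.0352 m/s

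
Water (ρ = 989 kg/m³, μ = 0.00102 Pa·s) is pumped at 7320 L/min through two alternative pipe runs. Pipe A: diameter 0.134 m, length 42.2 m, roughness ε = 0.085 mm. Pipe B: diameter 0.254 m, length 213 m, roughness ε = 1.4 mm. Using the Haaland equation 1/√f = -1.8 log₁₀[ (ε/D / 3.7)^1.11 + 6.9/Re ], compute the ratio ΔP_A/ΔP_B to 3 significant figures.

Pipe A: V = Q/A = 0.122/0.0141 = 8.651 m/s; Re = 1.124e+06; ε/D = 0.000634; Haaland → f = 0.01799; ΔP_A = f(L/D)(ρV²/2) = 2.097e+05 Pa.
Pipe B: V = Q/A = 0.122/0.05067 = 2.408 m/s; Re = 5.93e+05; ε/D = 0.00551; Haaland → f = 0.03148; ΔP_B = f(L/D)(ρV²/2) = 7.569e+04 Pa.
ΔP_A/ΔP_B = 2.097e+05/7.569e+04 = 2.77.

ΔP_A/ΔP_B ≈ 2.77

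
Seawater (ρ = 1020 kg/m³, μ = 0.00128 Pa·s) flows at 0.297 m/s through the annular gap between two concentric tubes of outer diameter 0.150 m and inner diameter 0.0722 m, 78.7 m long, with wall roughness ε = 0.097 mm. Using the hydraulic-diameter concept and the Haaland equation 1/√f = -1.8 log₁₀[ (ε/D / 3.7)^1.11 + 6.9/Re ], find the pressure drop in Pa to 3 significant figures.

Hydraulic diameter D_h = 4A/P = D_o - D_i = 0.15 - 0.0722 = 0.0778 m.
Re = ρVD_h/μ = 1020·0.297·0.0778/0.00128 = 1.841e+04.
ε/D_h = 9.7e-05/0.0778 = 0.00125; Haaland gives 1/√f = -1.8 log₁₀[0.00014+0.000375] = 5.919, so f = 0.02854.
ΔP = f(L/D_h)(ρV²/2) = 0.02854·78.7/0.0778·44.99 = 1299 Pa.

ΔP ≈ 1300 Pa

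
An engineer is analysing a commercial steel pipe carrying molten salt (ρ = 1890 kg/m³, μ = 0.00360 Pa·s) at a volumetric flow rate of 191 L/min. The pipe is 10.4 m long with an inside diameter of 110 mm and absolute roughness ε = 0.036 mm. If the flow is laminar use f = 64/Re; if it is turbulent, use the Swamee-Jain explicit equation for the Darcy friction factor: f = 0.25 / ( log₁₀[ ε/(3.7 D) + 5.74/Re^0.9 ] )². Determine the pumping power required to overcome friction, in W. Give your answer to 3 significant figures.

Q = 191 L/min = 191/60000 = 0.003183 m³/s.
Cross-sectional area A = πD²/4 = π(0.11)²/4 = 0.009503 m²; mean velocity V = Q/A = 0.003183/0.009503 = 0.335 m/s.
Reynolds number Re = ρVD/μ = 1890 · 0.335 · 0.11 / 0.0036 = 1.934e+04.
Re > 4000 → turbulent. Relative roughness ε/D = 3.6e-05/0.11 = 0.000327. Swamee-Jain: f = 0.25/(log₁₀[0.000327/3.7 + 5.74/1.934e+04^0.9])² = 0.25/(log₁₀[8.85e-05 + 0.000796])² = 0.25/(-3.053)² = 0.02682.
Darcy-Weisbach: ΔP = f(L/D)(ρV²/2) = 0.02682·(10.4/0.11)·(1890·0.335²/2) = 0.02682·94.55·106 = 268.8 Pa.
Pumping power P = QΔP = 0.003183·268.8 = 0.8558 W = 0.856 W.

P ≈ 0.856 W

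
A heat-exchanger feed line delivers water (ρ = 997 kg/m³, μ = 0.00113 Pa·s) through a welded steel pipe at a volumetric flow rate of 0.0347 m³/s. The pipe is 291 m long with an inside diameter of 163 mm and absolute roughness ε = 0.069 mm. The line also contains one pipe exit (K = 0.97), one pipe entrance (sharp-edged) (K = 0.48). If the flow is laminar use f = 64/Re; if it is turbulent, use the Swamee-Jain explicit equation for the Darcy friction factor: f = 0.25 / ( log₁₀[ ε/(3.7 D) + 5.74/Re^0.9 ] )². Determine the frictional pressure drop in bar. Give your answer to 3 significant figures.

ΔP ≈ 0.468 bar

Cross-sectional area A = πD²/4 = π(0.163)²/4 = 0.02087 m²; mean velocity V = Q/A = 0.0347/0.02087 = 1.663 m/s.
Reynolds number Re = ρVD/μ = 997 · 1.663 · 0.163 / 0.00113 = 2.391e+05.
Re > 4000 → turbulent. Relative roughness ε/D = 6.9e-05/0.163 = 0.000423. Swamee-Jain: f = 0.25/(log₁₀[0.000423/3.7 + 5.74/2.391e+05^0.9])² = 0.25/(log₁₀[0.000114 + 8.28e-05])² = 0.25/(-3.705)² = 0.01821.
Total minor-loss coefficient ΣK = 1·0.97 + 1·0.48 = 1.45.
ΔP = [f·L/D + ΣK]·(ρV²/2) = [0.01821·291/0.163 + 1.45]·(997·1.663²/2) = [32.51 + 1.45]·1378 = 4.682e+04 Pa.
ΔP = 4.682e+04 Pa = 0.468 bar.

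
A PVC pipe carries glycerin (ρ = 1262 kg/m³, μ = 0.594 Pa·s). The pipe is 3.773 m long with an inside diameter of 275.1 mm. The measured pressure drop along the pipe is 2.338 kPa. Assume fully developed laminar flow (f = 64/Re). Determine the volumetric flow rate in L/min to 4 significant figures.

For laminar flow, f = 64/Re with Re = ρVD/μ, so Darcy-Weisbach reduces to ΔP = 32μLV/D². Solving for V: V = ΔP·D²/(32μL) = 2338·(0.2751)²/(32·0.594·3.773) = 2.467 m/s.
Check: Re = ρVD/μ = 1262·2.467·0.2751/0.594 = 1442 < 2300, so the laminar assumption holds.
Q = V·A = 2.467·(π/4·0.2751²) = 0.1466 m³/s = 8799 L/min.

Q ≈ 8799 L/min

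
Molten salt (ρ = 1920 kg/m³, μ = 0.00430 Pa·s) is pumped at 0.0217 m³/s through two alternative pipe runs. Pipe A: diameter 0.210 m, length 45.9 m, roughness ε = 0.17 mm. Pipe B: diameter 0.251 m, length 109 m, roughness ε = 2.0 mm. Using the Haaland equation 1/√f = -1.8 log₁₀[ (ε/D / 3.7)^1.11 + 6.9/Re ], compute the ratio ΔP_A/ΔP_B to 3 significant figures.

ΔP_A/ΔP_B ≈ 0.638

Pipe A: V = Q/A = 0.0217/0.03464 = 0.6265 m/s; Re = 5.875e+04; ε/D = 0.00081; Haaland → f = 0.02266; ΔP_A = f(L/D)(ρV²/2) = 1867 Pa.
Pipe B: V = Q/A = 0.0217/0.04948 = 0.4386 m/s; Re = 4.915e+04; ε/D = 0.00797; Haaland → f = 0.0365; ΔP_B = f(L/D)(ρV²/2) = 2927 Pa.
ΔP_A/ΔP_B = 1867/2927 = 0.638.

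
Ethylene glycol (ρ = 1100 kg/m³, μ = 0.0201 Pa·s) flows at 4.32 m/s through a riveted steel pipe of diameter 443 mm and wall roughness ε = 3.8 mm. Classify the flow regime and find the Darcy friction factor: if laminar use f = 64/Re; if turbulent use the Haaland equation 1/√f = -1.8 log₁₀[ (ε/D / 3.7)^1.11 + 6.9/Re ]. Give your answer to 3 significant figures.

f ≈ 0.0367

Re = ρVD/μ = 1100·4.32·0.443/0.0201 = 1.047e+05.
Re > 4000 → turbulent. ε/D = 0.0038/0.443 = 0.00858; Haaland: 1/√f = -1.8 log₁₀[0.00119 + 6.59e-05] = 5.222, so f = 0.03667.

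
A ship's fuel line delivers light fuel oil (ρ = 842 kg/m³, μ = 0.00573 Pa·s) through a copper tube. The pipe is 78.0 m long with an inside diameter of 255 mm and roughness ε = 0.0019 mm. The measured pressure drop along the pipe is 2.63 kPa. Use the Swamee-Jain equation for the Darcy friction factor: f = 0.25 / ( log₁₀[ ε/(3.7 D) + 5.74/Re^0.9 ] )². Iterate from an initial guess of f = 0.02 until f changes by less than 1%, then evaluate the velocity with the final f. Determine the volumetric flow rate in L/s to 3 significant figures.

Rearranging Darcy-Weisbach: V = √(2·ΔP·D/(f·L·ρ)). With ε/D = 1.9e-06/0.255 = 7.45e-06, iterate starting from f = 0.02:
  f = 0.02 → V = √(2·2630·0.255/(0.02·78·842)) = 1.011 m/s; Re = ρVD/μ = 3.787e+04; f → 0.02215
  f = 0.02215 → V = 0.9602 m/s; Re = 3.598e+04; f → 0.02242
  f = 0.02242 → V = 0.9545 m/s; Re = 3.577e+04; f → 0.02245
Converged (Δf/f < 1%). With the final f = 0.02245: V = √(2·2630·0.255/(0.02245·78·842)) = 0.9539 m/s.
Q = V·A = 0.9539·(π/4·0.255²) = 0.04871 m³/s = 48.7 L/s.

Q ≈ 48.7 L/s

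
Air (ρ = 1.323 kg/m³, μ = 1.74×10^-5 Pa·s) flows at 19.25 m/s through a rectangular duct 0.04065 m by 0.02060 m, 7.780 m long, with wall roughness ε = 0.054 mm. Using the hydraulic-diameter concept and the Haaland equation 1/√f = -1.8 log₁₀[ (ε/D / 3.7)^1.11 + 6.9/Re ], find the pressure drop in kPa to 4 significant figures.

ΔP ≈ 1.871 kPa

Hydraulic diameter D_h = 4A/P = 4·(0.04065·0.0206)/(2·(0.04065+0.0206)) = 0.00335/0.1225 = 0.02734 m.
Re = ρVD_h/μ = 1.323·19.25·0.02734/1.74e-05 = 4.002e+04.
ε/D_h = 5.4e-05/0.02734 = 0.00197; Haaland gives 1/√f = -1.8 log₁₀[0.000233+0.000172] = 6.106, so f = 0.02682.
ΔP = f(L/D_h)(ρV²/2) = 0.02682·7.78/0.02734·245.1 = 1871 Pa.
ΔP = 1.871 kPa.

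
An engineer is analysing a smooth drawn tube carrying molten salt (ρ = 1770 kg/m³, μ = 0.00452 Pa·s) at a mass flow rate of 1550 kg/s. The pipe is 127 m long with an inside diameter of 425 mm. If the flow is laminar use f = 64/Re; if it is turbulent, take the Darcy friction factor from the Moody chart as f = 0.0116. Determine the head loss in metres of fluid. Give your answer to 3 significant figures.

h_f ≈ 6.73 m

A = πD²/4 = π(0.425)²/4 = 0.1419 m²; mean velocity V = ṁ/(ρA) = 1550/(1770 · 0.1419) = 6.173 m/s.
Reynolds number Re = ρVD/μ = 1770 · 6.173 · 0.425 / 0.00452 = 1.027e+06.
Re > 4000 → turbulent; use the Moody-chart value f = 0.0116.
Darcy-Weisbach: ΔP = f(L/D)(ρV²/2) = 0.0116·(127/0.425)·(1770·6.173²/2) = 0.0116·298.8·3.372e+04 = 1.169e+05 Pa.
Head loss h_f = ΔP/(ρg) = 1.169e+05/(1770·9.81) = 6.73 m.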